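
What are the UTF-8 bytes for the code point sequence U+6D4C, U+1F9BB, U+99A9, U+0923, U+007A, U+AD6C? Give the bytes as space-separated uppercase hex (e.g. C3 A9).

E6 B5 8C F0 9F A6 BB E9 A6 A9 E0 A4 A3 7A EA B5 AC

U+6D4C: 3-byte form → E6 B5 8C.
U+1F9BB: 4-byte form → F0 9F A6 BB.
U+99A9: 3-byte form → E9 A6 A9.
U+0923: 3-byte form → E0 A4 A3.
U+007A: 1-byte form → 7A.
U+AD6C: 3-byte form → EA B5 AC.
Concatenated (17 bytes): E6 B5 8C F0 9F A6 BB E9 A6 A9 E0 A4 A3 7A EA B5 AC.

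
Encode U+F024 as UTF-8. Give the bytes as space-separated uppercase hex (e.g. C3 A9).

EF 80 A4

U+F024 = 0xF024 = 61476 decimal. In range U+0800–U+FFFF → 3-byte form: 1110xxxx 10xxxxxx 10xxxxxx.
Binary (16 bits): 1111000000100100.
Split 4+6+6: 1111 | 000000 | 100100.
Byte 1: 11101111 = 0xEF.
Byte 2: 10000000 = 0x80.
Byte 3: 10100100 = 0xA4.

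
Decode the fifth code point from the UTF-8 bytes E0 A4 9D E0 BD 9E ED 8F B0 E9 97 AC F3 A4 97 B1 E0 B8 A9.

U+E45F1

Offset 0: leading byte 0xE0 = 11100000 → 3-byte char #1 = E0 A4 9D.
Offset 3: leading byte 0xE0 = 11100000 → 3-byte char #2 = E0 BD 9E.
Offset 6: leading byte 0xED = 11101101 → 3-byte char #3 = ED 8F B0.
Offset 9: leading byte 0xE9 = 11101001 → 3-byte char #4 = E9 97 AC.
Offset 12: leading byte 0xF3 = 11110011 → 4-byte char #5 = F3 A4 97 B1.
Leading byte 0xF3 = 11110011 matches 11110xxx → 4-byte sequence.
Byte 1: 0xF3 = 11110011, payload 011 (3 bits).
Byte 2: 0xA4 = 10100100 (10xxxxxx ✓), payload 100100.
Byte 3: 0x97 = 10010111 (10xxxxxx ✓), payload 010111.
Byte 4: 0xB1 = 10110001 (10xxxxxx ✓), payload 110001.
Concatenate: 011100100010111110001 = 0xE45F1 (21 bits → U+E45F1).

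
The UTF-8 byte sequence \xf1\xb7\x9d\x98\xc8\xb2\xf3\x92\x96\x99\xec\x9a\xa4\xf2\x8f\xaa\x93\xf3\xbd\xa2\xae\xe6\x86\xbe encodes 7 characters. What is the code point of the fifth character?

Offset 0: leading byte 0xF1 = 11110001 → 4-byte char #1 = F1 B7 9D 98.
Offset 4: leading byte 0xC8 = 11001000 → 2-byte char #2 = C8 B2.
Offset 6: leading byte 0xF3 = 11110011 → 4-byte char #3 = F3 92 96 99.
Offset 10: leading byte 0xEC = 11101100 → 3-byte char #4 = EC 9A A4.
Offset 13: leading byte 0xF2 = 11110010 → 4-byte char #5 = F2 8F AA 93.
Leading byte 0xF2 = 11110010 matches 11110xxx → 4-byte sequence.
Byte 1: 0xF2 = 11110010, payload 010 (3 bits).
Byte 2: 0x8F = 10001111 (10xxxxxx ✓), payload 001111.
Byte 3: 0xAA = 10101010 (10xxxxxx ✓), payload 101010.
Byte 4: 0x93 = 10010011 (10xxxxxx ✓), payload 010011.
Concatenate: 010001111101010010011 = 0x8FA93 (21 bits → U+8FA93).

U+8FA93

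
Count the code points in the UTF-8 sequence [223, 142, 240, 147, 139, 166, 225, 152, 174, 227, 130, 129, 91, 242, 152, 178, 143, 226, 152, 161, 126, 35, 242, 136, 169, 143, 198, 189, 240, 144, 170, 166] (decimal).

12

Byte at offset 0: 0xDF = 11011111 → 2-byte char (#1). Advance 2.
Byte at offset 2: 0xF0 = 11110000 → 4-byte char (#2). Advance 4.
Byte at offset 6: 0xE1 = 11100001 → 3-byte char (#3). Advance 3.
Byte at offset 9: 0xE3 = 11100011 → 3-byte char (#4). Advance 3.
Byte at offset 12: 0x5B = 01011011 → 1-byte char (#5). Advance 1.
Byte at offset 13: 0xF2 = 11110010 → 4-byte char (#6). Advance 4.
Byte at offset 17: 0xE2 = 11100010 → 3-byte char (#7). Advance 3.
Byte at offset 20: 0x7E = 01111110 → 1-byte char (#8). Advance 1.
Byte at offset 21: 0x23 = 00100011 → 1-byte char (#9). Advance 1.
Byte at offset 22: 0xF2 = 11110010 → 4-byte char (#10). Advance 4.
Byte at offset 26: 0xC6 = 11000110 → 2-byte char (#11). Advance 2.
Byte at offset 28: 0xF0 = 11110000 → 4-byte char (#12). Advance 4.
Reached end at offset 32 after 12 code points.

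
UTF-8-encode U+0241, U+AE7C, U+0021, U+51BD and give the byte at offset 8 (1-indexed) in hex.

0x86

1-indexed offset 8 is 0-indexed offset 7.
U+0241 → 2-byte form C9 81 at offsets 0–1.
U+AE7C → 3-byte form EA B9 BC at offsets 2–4.
U+0021 → 1-byte form 21 at offsets 5–5.
U+51BD → 3-byte form E5 86 BD at offsets 6–8.
Offset 7 falls in char 4's range; it's byte 2 of E5 86 BD = 0x86.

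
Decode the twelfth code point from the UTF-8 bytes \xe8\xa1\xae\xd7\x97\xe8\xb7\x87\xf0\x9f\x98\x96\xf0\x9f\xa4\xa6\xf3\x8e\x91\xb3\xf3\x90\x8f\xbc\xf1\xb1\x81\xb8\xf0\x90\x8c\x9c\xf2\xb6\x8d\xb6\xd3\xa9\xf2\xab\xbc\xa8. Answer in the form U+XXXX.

U+ABF28

Offset 0: leading byte 0xE8 = 11101000 → 3-byte char #1 = E8 A1 AE.
Offset 3: leading byte 0xD7 = 11010111 → 2-byte char #2 = D7 97.
Offset 5: leading byte 0xE8 = 11101000 → 3-byte char #3 = E8 B7 87.
Offset 8: leading byte 0xF0 = 11110000 → 4-byte char #4 = F0 9F 98 96.
Offset 12: leading byte 0xF0 = 11110000 → 4-byte char #5 = F0 9F A4 A6.
Offset 16: leading byte 0xF3 = 11110011 → 4-byte char #6 = F3 8E 91 B3.
Offset 20: leading byte 0xF3 = 11110011 → 4-byte char #7 = F3 90 8F BC.
Offset 24: leading byte 0xF1 = 11110001 → 4-byte char #8 = F1 B1 81 B8.
Offset 28: leading byte 0xF0 = 11110000 → 4-byte char #9 = F0 90 8C 9C.
Offset 32: leading byte 0xF2 = 11110010 → 4-byte char #10 = F2 B6 8D B6.
Offset 36: leading byte 0xD3 = 11010011 → 2-byte char #11 = D3 A9.
Offset 38: leading byte 0xF2 = 11110010 → 4-byte char #12 = F2 AB BC A8.
Leading byte 0xF2 = 11110010 matches 11110xxx → 4-byte sequence.
Byte 1: 0xF2 = 11110010, payload 010 (3 bits).
Byte 2: 0xAB = 10101011 (10xxxxxx ✓), payload 101011.
Byte 3: 0xBC = 10111100 (10xxxxxx ✓), payload 111100.
Byte 4: 0xA8 = 10101000 (10xxxxxx ✓), payload 101000.
Concatenate: 010101011111100101000 = 0xABF28 (21 bits → U+ABF28).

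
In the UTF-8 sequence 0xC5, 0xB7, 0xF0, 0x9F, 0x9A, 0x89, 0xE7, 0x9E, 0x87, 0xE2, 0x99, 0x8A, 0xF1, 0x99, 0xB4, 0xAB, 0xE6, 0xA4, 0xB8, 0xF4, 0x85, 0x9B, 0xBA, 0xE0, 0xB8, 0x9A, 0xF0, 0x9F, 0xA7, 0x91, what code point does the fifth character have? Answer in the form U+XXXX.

U+59D2B

Offset 0: leading byte 0xC5 = 11000101 → 2-byte char #1 = C5 B7.
Offset 2: leading byte 0xF0 = 11110000 → 4-byte char #2 = F0 9F 9A 89.
Offset 6: leading byte 0xE7 = 11100111 → 3-byte char #3 = E7 9E 87.
Offset 9: leading byte 0xE2 = 11100010 → 3-byte char #4 = E2 99 8A.
Offset 12: leading byte 0xF1 = 11110001 → 4-byte char #5 = F1 99 B4 AB.
Leading byte 0xF1 = 11110001 matches 11110xxx → 4-byte sequence.
Byte 1: 0xF1 = 11110001, payload 001 (3 bits).
Byte 2: 0x99 = 10011001 (10xxxxxx ✓), payload 011001.
Byte 3: 0xB4 = 10110100 (10xxxxxx ✓), payload 110100.
Byte 4: 0xAB = 10101011 (10xxxxxx ✓), payload 101011.
Concatenate: 001011001110100101011 = 0x59D2B (21 bits → U+59D2B).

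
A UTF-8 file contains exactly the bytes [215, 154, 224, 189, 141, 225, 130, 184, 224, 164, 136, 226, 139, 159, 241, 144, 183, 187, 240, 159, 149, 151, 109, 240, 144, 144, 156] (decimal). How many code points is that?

Byte at offset 0: 0xD7 = 11010111 → 2-byte char (#1). Advance 2.
Byte at offset 2: 0xE0 = 11100000 → 3-byte char (#2). Advance 3.
Byte at offset 5: 0xE1 = 11100001 → 3-byte char (#3). Advance 3.
Byte at offset 8: 0xE0 = 11100000 → 3-byte char (#4). Advance 3.
Byte at offset 11: 0xE2 = 11100010 → 3-byte char (#5). Advance 3.
Byte at offset 14: 0xF1 = 11110001 → 4-byte char (#6). Advance 4.
Byte at offset 18: 0xF0 = 11110000 → 4-byte char (#7). Advance 4.
Byte at offset 22: 0x6D = 01101101 → 1-byte char (#8). Advance 1.
Byte at offset 23: 0xF0 = 11110000 → 4-byte char (#9). Advance 4.
Reached end at offset 27 after 9 code points.

9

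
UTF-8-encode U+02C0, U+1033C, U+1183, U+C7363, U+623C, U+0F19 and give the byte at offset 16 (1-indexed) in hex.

0xBC

1-indexed offset 16 is 0-indexed offset 15.
U+02C0 → 2-byte form CB 80 at offsets 0–1.
U+1033C → 4-byte form F0 90 8C BC at offsets 2–5.
U+1183 → 3-byte form E1 86 83 at offsets 6–8.
U+C7363 → 4-byte form F3 87 8D A3 at offsets 9–12.
U+623C → 3-byte form E6 88 BC at offsets 13–15.
Offset 15 falls in char 5's range; it's byte 3 of E6 88 BC = 0xBC.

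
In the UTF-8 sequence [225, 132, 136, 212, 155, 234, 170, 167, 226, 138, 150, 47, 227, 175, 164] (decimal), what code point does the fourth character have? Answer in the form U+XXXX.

U+2296

Offset 0: leading byte 0xE1 = 11100001 → 3-byte char #1 = E1 84 88.
Offset 3: leading byte 0xD4 = 11010100 → 2-byte char #2 = D4 9B.
Offset 5: leading byte 0xEA = 11101010 → 3-byte char #3 = EA AA A7.
Offset 8: leading byte 0xE2 = 11100010 → 3-byte char #4 = E2 8A 96.
Leading byte 0xE2 = 11100010 matches 1110xxxx → 3-byte sequence.
Byte 1: 0xE2 = 11100010, payload 0010 (4 bits).
Byte 2: 0x8A = 10001010 (10xxxxxx ✓), payload 001010.
Byte 3: 0x96 = 10010110 (10xxxxxx ✓), payload 010110.
Concatenate: 0010001010010110 = 0x2296 (16 bits → U+2296).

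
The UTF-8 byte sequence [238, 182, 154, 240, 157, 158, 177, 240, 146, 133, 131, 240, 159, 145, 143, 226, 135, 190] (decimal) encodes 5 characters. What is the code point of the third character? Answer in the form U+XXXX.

Offset 0: leading byte 0xEE = 11101110 → 3-byte char #1 = EE B6 9A.
Offset 3: leading byte 0xF0 = 11110000 → 4-byte char #2 = F0 9D 9E B1.
Offset 7: leading byte 0xF0 = 11110000 → 4-byte char #3 = F0 92 85 83.
Leading byte 0xF0 = 11110000 matches 11110xxx → 4-byte sequence.
Byte 1: 0xF0 = 11110000, payload 000 (3 bits).
Byte 2: 0x92 = 10010010 (10xxxxxx ✓), payload 010010.
Byte 3: 0x85 = 10000101 (10xxxxxx ✓), payload 000101.
Byte 4: 0x83 = 10000011 (10xxxxxx ✓), payload 000011.
Concatenate: 000010010000101000011 = 0x12143 (21 bits → U+12143).

U+12143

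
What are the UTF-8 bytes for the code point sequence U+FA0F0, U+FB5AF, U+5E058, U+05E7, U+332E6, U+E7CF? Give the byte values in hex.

F3 BA 83 B0 F3 BB 96 AF F1 9E 81 98 D7 A7 F0 B3 8B A6 EE 9F 8F

U+FA0F0: 4-byte form → F3 BA 83 B0.
U+FB5AF: 4-byte form → F3 BB 96 AF.
U+5E058: 4-byte form → F1 9E 81 98.
U+05E7: 2-byte form → D7 A7.
U+332E6: 4-byte form → F0 B3 8B A6.
U+E7CF: 3-byte form → EE 9F 8F.
Concatenated (21 bytes): F3 BA 83 B0 F3 BB 96 AF F1 9E 81 98 D7 A7 F0 B3 8B A6 EE 9F 8F.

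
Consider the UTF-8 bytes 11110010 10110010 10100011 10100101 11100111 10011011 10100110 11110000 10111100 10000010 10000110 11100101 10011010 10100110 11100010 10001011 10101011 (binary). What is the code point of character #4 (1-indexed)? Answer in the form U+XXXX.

Offset 0: leading byte 0xF2 = 11110010 → 4-byte char #1 = F2 B2 A3 A5.
Offset 4: leading byte 0xE7 = 11100111 → 3-byte char #2 = E7 9B A6.
Offset 7: leading byte 0xF0 = 11110000 → 4-byte char #3 = F0 BC 82 86.
Offset 11: leading byte 0xE5 = 11100101 → 3-byte char #4 = E5 9A A6.
Leading byte 0xE5 = 11100101 matches 1110xxxx → 3-byte sequence.
Byte 1: 0xE5 = 11100101, payload 0101 (4 bits).
Byte 2: 0x9A = 10011010 (10xxxxxx ✓), payload 011010.
Byte 3: 0xA6 = 10100110 (10xxxxxx ✓), payload 100110.
Concatenate: 0101011010100110 = 0x56A6 (16 bits → U+56A6).

U+56A6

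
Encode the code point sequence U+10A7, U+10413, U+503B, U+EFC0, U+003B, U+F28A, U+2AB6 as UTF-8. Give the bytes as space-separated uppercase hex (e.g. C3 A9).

E1 82 A7 F0 90 90 93 E5 80 BB EE BF 80 3B EF 8A 8A E2 AA B6

U+10A7: 3-byte form → E1 82 A7.
U+10413: 4-byte form → F0 90 90 93.
U+503B: 3-byte form → E5 80 BB.
U+EFC0: 3-byte form → EE BF 80.
U+003B: 1-byte form → 3B.
U+F28A: 3-byte form → EF 8A 8A.
U+2AB6: 3-byte form → E2 AA B6.
Concatenated (20 bytes): E1 82 A7 F0 90 90 93 E5 80 BB EE BF 80 3B EF 8A 8A E2 AA B6.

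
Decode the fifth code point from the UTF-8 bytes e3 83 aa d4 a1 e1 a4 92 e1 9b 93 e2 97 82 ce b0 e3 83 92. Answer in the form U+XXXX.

Offset 0: leading byte 0xE3 = 11100011 → 3-byte char #1 = E3 83 AA.
Offset 3: leading byte 0xD4 = 11010100 → 2-byte char #2 = D4 A1.
Offset 5: leading byte 0xE1 = 11100001 → 3-byte char #3 = E1 A4 92.
Offset 8: leading byte 0xE1 = 11100001 → 3-byte char #4 = E1 9B 93.
Offset 11: leading byte 0xE2 = 11100010 → 3-byte char #5 = E2 97 82.
Leading byte 0xE2 = 11100010 matches 1110xxxx → 3-byte sequence.
Byte 1: 0xE2 = 11100010, payload 0010 (4 bits).
Byte 2: 0x97 = 10010111 (10xxxxxx ✓), payload 010111.
Byte 3: 0x82 = 10000010 (10xxxxxx ✓), payload 000010.
Concatenate: 0010010111000010 = 0x25C2 (16 bits → U+25C2).

U+25C2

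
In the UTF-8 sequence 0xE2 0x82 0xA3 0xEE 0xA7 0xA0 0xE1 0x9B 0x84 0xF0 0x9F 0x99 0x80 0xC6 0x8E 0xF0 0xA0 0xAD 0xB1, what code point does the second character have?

U+E9E0

Offset 0: leading byte 0xE2 = 11100010 → 3-byte char #1 = E2 82 A3.
Offset 3: leading byte 0xEE = 11101110 → 3-byte char #2 = EE A7 A0.
Leading byte 0xEE = 11101110 matches 1110xxxx → 3-byte sequence.
Byte 1: 0xEE = 11101110, payload 1110 (4 bits).
Byte 2: 0xA7 = 10100111 (10xxxxxx ✓), payload 100111.
Byte 3: 0xA0 = 10100000 (10xxxxxx ✓), payload 100000.
Concatenate: 1110100111100000 = 0xE9E0 (16 bits → U+E9E0).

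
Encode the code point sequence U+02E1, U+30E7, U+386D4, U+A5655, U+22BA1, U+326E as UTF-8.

CB A1 E3 83 A7 F0 B8 9B 94 F2 A5 99 95 F0 A2 AE A1 E3 89 AE

U+02E1: 2-byte form → CB A1.
U+30E7: 3-byte form → E3 83 A7.
U+386D4: 4-byte form → F0 B8 9B 94.
U+A5655: 4-byte form → F2 A5 99 95.
U+22BA1: 4-byte form → F0 A2 AE A1.
U+326E: 3-byte form → E3 89 AE.
Concatenated (20 bytes): CB A1 E3 83 A7 F0 B8 9B 94 F2 A5 99 95 F0 A2 AE A1 E3 89 AE.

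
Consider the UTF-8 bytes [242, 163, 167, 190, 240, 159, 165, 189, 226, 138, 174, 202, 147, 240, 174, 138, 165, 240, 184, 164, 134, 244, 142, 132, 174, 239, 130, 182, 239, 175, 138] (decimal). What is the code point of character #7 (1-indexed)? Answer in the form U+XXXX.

U+10E12E

Offset 0: leading byte 0xF2 = 11110010 → 4-byte char #1 = F2 A3 A7 BE.
Offset 4: leading byte 0xF0 = 11110000 → 4-byte char #2 = F0 9F A5 BD.
Offset 8: leading byte 0xE2 = 11100010 → 3-byte char #3 = E2 8A AE.
Offset 11: leading byte 0xCA = 11001010 → 2-byte char #4 = CA 93.
Offset 13: leading byte 0xF0 = 11110000 → 4-byte char #5 = F0 AE 8A A5.
Offset 17: leading byte 0xF0 = 11110000 → 4-byte char #6 = F0 B8 A4 86.
Offset 21: leading byte 0xF4 = 11110100 → 4-byte char #7 = F4 8E 84 AE.
Leading byte 0xF4 = 11110100 matches 11110xxx → 4-byte sequence.
Byte 1: 0xF4 = 11110100, payload 100 (3 bits).
Byte 2: 0x8E = 10001110 (10xxxxxx ✓), payload 001110.
Byte 3: 0x84 = 10000100 (10xxxxxx ✓), payload 000100.
Byte 4: 0xAE = 10101110 (10xxxxxx ✓), payload 101110.
Concatenate: 100001110000100101110 = 0x10E12E (21 bits → U+10E12E).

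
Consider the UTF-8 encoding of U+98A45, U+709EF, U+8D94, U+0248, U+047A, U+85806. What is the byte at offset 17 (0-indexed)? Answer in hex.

U+98A45 → 4-byte form F2 98 A9 85 at offsets 0–3.
U+709EF → 4-byte form F1 B0 A7 AF at offsets 4–7.
U+8D94 → 3-byte form E8 B6 94 at offsets 8–10.
U+0248 → 2-byte form C9 88 at offsets 11–12.
U+047A → 2-byte form D1 BA at offsets 13–14.
U+85806 → 4-byte form F2 85 A0 86 at offsets 15–18.
Offset 17 falls in char 6's range; it's byte 3 of F2 85 A0 86 = 0xA0.

0xA0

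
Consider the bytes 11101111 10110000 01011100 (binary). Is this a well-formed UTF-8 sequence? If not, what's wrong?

Leading byte 0xEF = 11101111 → 3-byte form.
Byte 3 is 0x5C = 01011100, which is not 10xxxxxx — expected a continuation byte.

invalid (non-continuation byte where continuation expected)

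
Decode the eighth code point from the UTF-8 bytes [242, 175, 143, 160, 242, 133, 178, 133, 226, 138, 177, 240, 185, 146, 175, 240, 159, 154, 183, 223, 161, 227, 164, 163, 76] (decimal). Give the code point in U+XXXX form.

Offset 0: leading byte 0xF2 = 11110010 → 4-byte char #1 = F2 AF 8F A0.
Offset 4: leading byte 0xF2 = 11110010 → 4-byte char #2 = F2 85 B2 85.
Offset 8: leading byte 0xE2 = 11100010 → 3-byte char #3 = E2 8A B1.
Offset 11: leading byte 0xF0 = 11110000 → 4-byte char #4 = F0 B9 92 AF.
Offset 15: leading byte 0xF0 = 11110000 → 4-byte char #5 = F0 9F 9A B7.
Offset 19: leading byte 0xDF = 11011111 → 2-byte char #6 = DF A1.
Offset 21: leading byte 0xE3 = 11100011 → 3-byte char #7 = E3 A4 A3.
Offset 24: leading byte 0x4C = 01001100 → 1-byte char #8 = 4C.
Leading byte 0x4C = 01001100 matches 0xxxxxxx → 1-byte sequence.
Byte 1: 0x4C = 01001100, payload 1001100 (7 bits).
Concatenate: 1001100 = 0x4C (7 bits → U+004C).

U+004C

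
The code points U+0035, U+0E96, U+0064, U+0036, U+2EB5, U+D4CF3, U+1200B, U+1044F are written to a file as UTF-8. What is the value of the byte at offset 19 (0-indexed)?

U+0035 → 1-byte form 35 at offsets 0–0.
U+0E96 → 3-byte form E0 BA 96 at offsets 1–3.
U+0064 → 1-byte form 64 at offsets 4–4.
U+0036 → 1-byte form 36 at offsets 5–5.
U+2EB5 → 3-byte form E2 BA B5 at offsets 6–8.
U+D4CF3 → 4-byte form F3 94 B3 B3 at offsets 9–12.
U+1200B → 4-byte form F0 92 80 8B at offsets 13–16.
U+1044F → 4-byte form F0 90 91 8F at offsets 17–20.
Offset 19 falls in char 8's range; it's byte 3 of F0 90 91 8F = 0x91.

0x91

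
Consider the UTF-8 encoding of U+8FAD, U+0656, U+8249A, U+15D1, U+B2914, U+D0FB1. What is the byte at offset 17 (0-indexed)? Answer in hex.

U+8FAD → 3-byte form E8 BE AD at offsets 0–2.
U+0656 → 2-byte form D9 96 at offsets 3–4.
U+8249A → 4-byte form F2 82 92 9A at offsets 5–8.
U+15D1 → 3-byte form E1 97 91 at offsets 9–11.
U+B2914 → 4-byte form F2 B2 A4 94 at offsets 12–15.
U+D0FB1 → 4-byte form F3 90 BE B1 at offsets 16–19.
Offset 17 falls in char 6's range; it's byte 2 of F3 90 BE B1 = 0x90.

0x90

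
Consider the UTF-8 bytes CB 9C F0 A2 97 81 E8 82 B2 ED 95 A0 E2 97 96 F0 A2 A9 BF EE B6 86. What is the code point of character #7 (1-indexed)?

U+ED86

Offset 0: leading byte 0xCB = 11001011 → 2-byte char #1 = CB 9C.
Offset 2: leading byte 0xF0 = 11110000 → 4-byte char #2 = F0 A2 97 81.
Offset 6: leading byte 0xE8 = 11101000 → 3-byte char #3 = E8 82 B2.
Offset 9: leading byte 0xED = 11101101 → 3-byte char #4 = ED 95 A0.
Offset 12: leading byte 0xE2 = 11100010 → 3-byte char #5 = E2 97 96.
Offset 15: leading byte 0xF0 = 11110000 → 4-byte char #6 = F0 A2 A9 BF.
Offset 19: leading byte 0xEE = 11101110 → 3-byte char #7 = EE B6 86.
Leading byte 0xEE = 11101110 matches 1110xxxx → 3-byte sequence.
Byte 1: 0xEE = 11101110, payload 1110 (4 bits).
Byte 2: 0xB6 = 10110110 (10xxxxxx ✓), payload 110110.
Byte 3: 0x86 = 10000110 (10xxxxxx ✓), payload 000110.
Concatenate: 1110110110000110 = 0xED86 (16 bits → U+ED86).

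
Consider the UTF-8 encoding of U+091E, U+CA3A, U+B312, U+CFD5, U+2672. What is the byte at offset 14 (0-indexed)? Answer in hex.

0xB2

U+091E → 3-byte form E0 A4 9E at offsets 0–2.
U+CA3A → 3-byte form EC A8 BA at offsets 3–5.
U+B312 → 3-byte form EB 8C 92 at offsets 6–8.
U+CFD5 → 3-byte form EC BF 95 at offsets 9–11.
U+2672 → 3-byte form E2 99 B2 at offsets 12–14.
Offset 14 falls in char 5's range; it's byte 3 of E2 99 B2 = 0xB2.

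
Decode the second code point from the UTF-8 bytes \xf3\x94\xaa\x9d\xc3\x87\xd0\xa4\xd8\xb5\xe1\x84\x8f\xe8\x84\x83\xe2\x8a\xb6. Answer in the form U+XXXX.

U+00C7

Offset 0: leading byte 0xF3 = 11110011 → 4-byte char #1 = F3 94 AA 9D.
Offset 4: leading byte 0xC3 = 11000011 → 2-byte char #2 = C3 87.
Leading byte 0xC3 = 11000011 matches 110xxxxx → 2-byte sequence.
Byte 1: 0xC3 = 11000011, payload 00011 (5 bits).
Byte 2: 0x87 = 10000111 (10xxxxxx ✓), payload 000111.
Concatenate: 00011000111 = 0xC7 (11 bits → U+00C7).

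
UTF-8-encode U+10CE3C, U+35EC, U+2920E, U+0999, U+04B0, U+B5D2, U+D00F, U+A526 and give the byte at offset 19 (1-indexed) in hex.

1-indexed offset 19 is 0-indexed offset 18.
U+10CE3C → 4-byte form F4 8C B8 BC at offsets 0–3.
U+35EC → 3-byte form E3 97 AC at offsets 4–6.
U+2920E → 4-byte form F0 A9 88 8E at offsets 7–10.
U+0999 → 3-byte form E0 A6 99 at offsets 11–13.
U+04B0 → 2-byte form D2 B0 at offsets 14–15.
U+B5D2 → 3-byte form EB 97 92 at offsets 16–18.
Offset 18 falls in char 6's range; it's byte 3 of EB 97 92 = 0x92.

0x92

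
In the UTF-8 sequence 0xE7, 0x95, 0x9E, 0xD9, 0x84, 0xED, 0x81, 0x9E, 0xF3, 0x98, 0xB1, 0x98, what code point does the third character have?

Offset 0: leading byte 0xE7 = 11100111 → 3-byte char #1 = E7 95 9E.
Offset 3: leading byte 0xD9 = 11011001 → 2-byte char #2 = D9 84.
Offset 5: leading byte 0xED = 11101101 → 3-byte char #3 = ED 81 9E.
Leading byte 0xED = 11101101 matches 1110xxxx → 3-byte sequence.
Byte 1: 0xED = 11101101, payload 1101 (4 bits).
Byte 2: 0x81 = 10000001 (10xxxxxx ✓), payload 000001.
Byte 3: 0x9E = 10011110 (10xxxxxx ✓), payload 011110.
Concatenate: 1101000001011110 = 0xD05E (16 bits → U+D05E).

U+D05E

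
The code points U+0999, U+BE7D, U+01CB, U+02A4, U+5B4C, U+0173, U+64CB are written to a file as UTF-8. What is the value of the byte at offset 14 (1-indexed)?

1-indexed offset 14 is 0-indexed offset 13.
U+0999 → 3-byte form E0 A6 99 at offsets 0–2.
U+BE7D → 3-byte form EB B9 BD at offsets 3–5.
U+01CB → 2-byte form C7 8B at offsets 6–7.
U+02A4 → 2-byte form CA A4 at offsets 8–9.
U+5B4C → 3-byte form E5 AD 8C at offsets 10–12.
U+0173 → 2-byte form C5 B3 at offsets 13–14.
Offset 13 falls in char 6's range; it's byte 1 of C5 B3 = 0xC5.

0xC5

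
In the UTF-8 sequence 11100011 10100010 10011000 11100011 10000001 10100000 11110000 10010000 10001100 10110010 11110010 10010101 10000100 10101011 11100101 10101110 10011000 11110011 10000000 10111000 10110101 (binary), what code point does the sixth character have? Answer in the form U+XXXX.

U+C0E35

Offset 0: leading byte 0xE3 = 11100011 → 3-byte char #1 = E3 A2 98.
Offset 3: leading byte 0xE3 = 11100011 → 3-byte char #2 = E3 81 A0.
Offset 6: leading byte 0xF0 = 11110000 → 4-byte char #3 = F0 90 8C B2.
Offset 10: leading byte 0xF2 = 11110010 → 4-byte char #4 = F2 95 84 AB.
Offset 14: leading byte 0xE5 = 11100101 → 3-byte char #5 = E5 AE 98.
Offset 17: leading byte 0xF3 = 11110011 → 4-byte char #6 = F3 80 B8 B5.
Leading byte 0xF3 = 11110011 matches 11110xxx → 4-byte sequence.
Byte 1: 0xF3 = 11110011, payload 011 (3 bits).
Byte 2: 0x80 = 10000000 (10xxxxxx ✓), payload 000000.
Byte 3: 0xB8 = 10111000 (10xxxxxx ✓), payload 111000.
Byte 4: 0xB5 = 10110101 (10xxxxxx ✓), payload 110101.
Concatenate: 011000000111000110101 = 0xC0E35 (21 bits → U+C0E35).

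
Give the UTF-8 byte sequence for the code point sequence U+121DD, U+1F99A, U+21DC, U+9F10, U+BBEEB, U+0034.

U+121DD: 4-byte form → F0 92 87 9D.
U+1F99A: 4-byte form → F0 9F A6 9A.
U+21DC: 3-byte form → E2 87 9C.
U+9F10: 3-byte form → E9 BC 90.
U+BBEEB: 4-byte form → F2 BB BB AB.
U+0034: 1-byte form → 34.
Concatenated (19 bytes): F0 92 87 9D F0 9F A6 9A E2 87 9C E9 BC 90 F2 BB BB AB 34.

F0 92 87 9D F0 9F A6 9A E2 87 9C E9 BC 90 F2 BB BB AB 34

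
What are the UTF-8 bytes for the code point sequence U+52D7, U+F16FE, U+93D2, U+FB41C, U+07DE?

E5 8B 97 F3 B1 9B BE E9 8F 92 F3 BB 90 9C DF 9E

U+52D7: 3-byte form → E5 8B 97.
U+F16FE: 4-byte form → F3 B1 9B BE.
U+93D2: 3-byte form → E9 8F 92.
U+FB41C: 4-byte form → F3 BB 90 9C.
U+07DE: 2-byte form → DF 9E.
Concatenated (16 bytes): E5 8B 97 F3 B1 9B BE E9 8F 92 F3 BB 90 9C DF 9E.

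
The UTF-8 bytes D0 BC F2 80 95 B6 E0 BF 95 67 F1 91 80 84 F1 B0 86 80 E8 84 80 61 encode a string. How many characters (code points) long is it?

8

Byte at offset 0: 0xD0 = 11010000 → 2-byte char (#1). Advance 2.
Byte at offset 2: 0xF2 = 11110010 → 4-byte char (#2). Advance 4.
Byte at offset 6: 0xE0 = 11100000 → 3-byte char (#3). Advance 3.
Byte at offset 9: 0x67 = 01100111 → 1-byte char (#4). Advance 1.
Byte at offset 10: 0xF1 = 11110001 → 4-byte char (#5). Advance 4.
Byte at offset 14: 0xF1 = 11110001 → 4-byte char (#6). Advance 4.
Byte at offset 18: 0xE8 = 11101000 → 3-byte char (#7). Advance 3.
Byte at offset 21: 0x61 = 01100001 → 1-byte char (#8). Advance 1.
Reached end at offset 22 after 8 code points.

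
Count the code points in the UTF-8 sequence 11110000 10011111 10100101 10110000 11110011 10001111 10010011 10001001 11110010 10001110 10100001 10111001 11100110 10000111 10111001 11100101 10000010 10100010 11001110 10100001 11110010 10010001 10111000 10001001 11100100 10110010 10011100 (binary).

Byte at offset 0: 0xF0 = 11110000 → 4-byte char (#1). Advance 4.
Byte at offset 4: 0xF3 = 11110011 → 4-byte char (#2). Advance 4.
Byte at offset 8: 0xF2 = 11110010 → 4-byte char (#3). Advance 4.
Byte at offset 12: 0xE6 = 11100110 → 3-byte char (#4). Advance 3.
Byte at offset 15: 0xE5 = 11100101 → 3-byte char (#5). Advance 3.
Byte at offset 18: 0xCE = 11001110 → 2-byte char (#6). Advance 2.
Byte at offset 20: 0xF2 = 11110010 → 4-byte char (#7). Advance 4.
Byte at offset 24: 0xE4 = 11100100 → 3-byte char (#8). Advance 3.
Reached end at offset 27 after 8 code points.

8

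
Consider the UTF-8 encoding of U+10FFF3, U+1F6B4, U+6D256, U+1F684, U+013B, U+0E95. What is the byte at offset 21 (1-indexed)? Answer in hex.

1-indexed offset 21 is 0-indexed offset 20.
U+10FFF3 → 4-byte form F4 8F BF B3 at offsets 0–3.
U+1F6B4 → 4-byte form F0 9F 9A B4 at offsets 4–7.
U+6D256 → 4-byte form F1 AD 89 96 at offsets 8–11.
U+1F684 → 4-byte form F0 9F 9A 84 at offsets 12–15.
U+013B → 2-byte form C4 BB at offsets 16–17.
U+0E95 → 3-byte form E0 BA 95 at offsets 18–20.
Offset 20 falls in char 6's range; it's byte 3 of E0 BA 95 = 0x95.

0x95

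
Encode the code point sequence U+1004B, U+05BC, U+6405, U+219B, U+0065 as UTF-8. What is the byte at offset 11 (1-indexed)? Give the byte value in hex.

0x86

1-indexed offset 11 is 0-indexed offset 10.
U+1004B → 4-byte form F0 90 81 8B at offsets 0–3.
U+05BC → 2-byte form D6 BC at offsets 4–5.
U+6405 → 3-byte form E6 90 85 at offsets 6–8.
U+219B → 3-byte form E2 86 9B at offsets 9–11.
Offset 10 falls in char 4's range; it's byte 2 of E2 86 9B = 0x86.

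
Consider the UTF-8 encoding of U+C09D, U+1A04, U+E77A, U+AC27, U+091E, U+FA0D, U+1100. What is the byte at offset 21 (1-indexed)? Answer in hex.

0x80

1-indexed offset 21 is 0-indexed offset 20.
U+C09D → 3-byte form EC 82 9D at offsets 0–2.
U+1A04 → 3-byte form E1 A8 84 at offsets 3–5.
U+E77A → 3-byte form EE 9D BA at offsets 6–8.
U+AC27 → 3-byte form EA B0 A7 at offsets 9–11.
U+091E → 3-byte form E0 A4 9E at offsets 12–14.
U+FA0D → 3-byte form EF A8 8D at offsets 15–17.
U+1100 → 3-byte form E1 84 80 at offsets 18–20.
Offset 20 falls in char 7's range; it's byte 3 of E1 84 80 = 0x80.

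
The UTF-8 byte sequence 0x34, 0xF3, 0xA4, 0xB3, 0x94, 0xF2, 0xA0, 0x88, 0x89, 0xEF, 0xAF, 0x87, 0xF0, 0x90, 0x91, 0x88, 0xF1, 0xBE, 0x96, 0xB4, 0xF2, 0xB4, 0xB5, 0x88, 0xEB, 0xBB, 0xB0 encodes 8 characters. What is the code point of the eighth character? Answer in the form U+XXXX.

U+BEF0

Offset 0: leading byte 0x34 = 00110100 → 1-byte char #1 = 34.
Offset 1: leading byte 0xF3 = 11110011 → 4-byte char #2 = F3 A4 B3 94.
Offset 5: leading byte 0xF2 = 11110010 → 4-byte char #3 = F2 A0 88 89.
Offset 9: leading byte 0xEF = 11101111 → 3-byte char #4 = EF AF 87.
Offset 12: leading byte 0xF0 = 11110000 → 4-byte char #5 = F0 90 91 88.
Offset 16: leading byte 0xF1 = 11110001 → 4-byte char #6 = F1 BE 96 B4.
Offset 20: leading byte 0xF2 = 11110010 → 4-byte char #7 = F2 B4 B5 88.
Offset 24: leading byte 0xEB = 11101011 → 3-byte char #8 = EB BB B0.
Leading byte 0xEB = 11101011 matches 1110xxxx → 3-byte sequence.
Byte 1: 0xEB = 11101011, payload 1011 (4 bits).
Byte 2: 0xBB = 10111011 (10xxxxxx ✓), payload 111011.
Byte 3: 0xB0 = 10110000 (10xxxxxx ✓), payload 110000.
Concatenate: 1011111011110000 = 0xBEF0 (16 bits → U+BEF0).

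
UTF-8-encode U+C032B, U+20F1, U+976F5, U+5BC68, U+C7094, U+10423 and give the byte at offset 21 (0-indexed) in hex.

0x90

U+C032B → 4-byte form F3 80 8C AB at offsets 0–3.
U+20F1 → 3-byte form E2 83 B1 at offsets 4–6.
U+976F5 → 4-byte form F2 97 9B B5 at offsets 7–10.
U+5BC68 → 4-byte form F1 9B B1 A8 at offsets 11–14.
U+C7094 → 4-byte form F3 87 82 94 at offsets 15–18.
U+10423 → 4-byte form F0 90 90 A3 at offsets 19–22.
Offset 21 falls in char 6's range; it's byte 3 of F0 90 90 A3 = 0x90.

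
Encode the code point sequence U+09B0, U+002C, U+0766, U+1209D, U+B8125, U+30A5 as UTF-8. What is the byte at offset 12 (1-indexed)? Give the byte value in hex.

1-indexed offset 12 is 0-indexed offset 11.
U+09B0 → 3-byte form E0 A6 B0 at offsets 0–2.
U+002C → 1-byte form 2C at offsets 3–3.
U+0766 → 2-byte form DD A6 at offsets 4–5.
U+1209D → 4-byte form F0 92 82 9D at offsets 6–9.
U+B8125 → 4-byte form F2 B8 84 A5 at offsets 10–13.
Offset 11 falls in char 5's range; it's byte 2 of F2 B8 84 A5 = 0xB8.

0xB8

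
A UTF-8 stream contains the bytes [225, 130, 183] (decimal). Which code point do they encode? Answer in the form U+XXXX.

Leading byte 0xE1 = 11100001 matches 1110xxxx → 3-byte sequence.
Byte 1: 0xE1 = 11100001, payload 0001 (4 bits).
Byte 2: 0x82 = 10000010 (10xxxxxx ✓), payload 000010.
Byte 3: 0xB7 = 10110111 (10xxxxxx ✓), payload 110111.
Concatenate: 0001000010110111 = 0x10B7 (16 bits → U+10B7).

U+10B7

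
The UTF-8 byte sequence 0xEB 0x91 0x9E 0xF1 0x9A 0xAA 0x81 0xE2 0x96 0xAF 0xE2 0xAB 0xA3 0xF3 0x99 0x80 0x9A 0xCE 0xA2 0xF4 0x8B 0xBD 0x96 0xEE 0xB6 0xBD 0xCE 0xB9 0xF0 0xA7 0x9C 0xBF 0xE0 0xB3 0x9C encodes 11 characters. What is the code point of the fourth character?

U+2AE3

Offset 0: leading byte 0xEB = 11101011 → 3-byte char #1 = EB 91 9E.
Offset 3: leading byte 0xF1 = 11110001 → 4-byte char #2 = F1 9A AA 81.
Offset 7: leading byte 0xE2 = 11100010 → 3-byte char #3 = E2 96 AF.
Offset 10: leading byte 0xE2 = 11100010 → 3-byte char #4 = E2 AB A3.
Leading byte 0xE2 = 11100010 matches 1110xxxx → 3-byte sequence.
Byte 1: 0xE2 = 11100010, payload 0010 (4 bits).
Byte 2: 0xAB = 10101011 (10xxxxxx ✓), payload 101011.
Byte 3: 0xA3 = 10100011 (10xxxxxx ✓), payload 100011.
Concatenate: 0010101011100011 = 0x2AE3 (16 bits → U+2AE3).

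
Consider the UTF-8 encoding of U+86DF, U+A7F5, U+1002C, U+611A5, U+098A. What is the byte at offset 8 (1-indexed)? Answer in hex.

0x90

1-indexed offset 8 is 0-indexed offset 7.
U+86DF → 3-byte form E8 9B 9F at offsets 0–2.
U+A7F5 → 3-byte form EA 9F B5 at offsets 3–5.
U+1002C → 4-byte form F0 90 80 AC at offsets 6–9.
Offset 7 falls in char 3's range; it's byte 2 of F0 90 80 AC = 0x90.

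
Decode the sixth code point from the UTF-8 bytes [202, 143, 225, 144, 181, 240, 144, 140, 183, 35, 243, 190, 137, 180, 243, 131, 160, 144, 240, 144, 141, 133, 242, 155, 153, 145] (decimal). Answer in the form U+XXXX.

Offset 0: leading byte 0xCA = 11001010 → 2-byte char #1 = CA 8F.
Offset 2: leading byte 0xE1 = 11100001 → 3-byte char #2 = E1 90 B5.
Offset 5: leading byte 0xF0 = 11110000 → 4-byte char #3 = F0 90 8C B7.
Offset 9: leading byte 0x23 = 00100011 → 1-byte char #4 = 23.
Offset 10: leading byte 0xF3 = 11110011 → 4-byte char #5 = F3 BE 89 B4.
Offset 14: leading byte 0xF3 = 11110011 → 4-byte char #6 = F3 83 A0 90.
Leading byte 0xF3 = 11110011 matches 11110xxx → 4-byte sequence.
Byte 1: 0xF3 = 11110011, payload 011 (3 bits).
Byte 2: 0x83 = 10000011 (10xxxxxx ✓), payload 000011.
Byte 3: 0xA0 = 10100000 (10xxxxxx ✓), payload 100000.
Byte 4: 0x90 = 10010000 (10xxxxxx ✓), payload 010000.
Concatenate: 011000011100000010000 = 0xC3810 (21 bits → U+C3810).

U+C3810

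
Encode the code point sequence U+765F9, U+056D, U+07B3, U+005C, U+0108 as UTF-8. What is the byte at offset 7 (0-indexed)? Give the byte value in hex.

0xB3

U+765F9 → 4-byte form F1 B6 97 B9 at offsets 0–3.
U+056D → 2-byte form D5 AD at offsets 4–5.
U+07B3 → 2-byte form DE B3 at offsets 6–7.
Offset 7 falls in char 3's range; it's byte 2 of DE B3 = 0xB3.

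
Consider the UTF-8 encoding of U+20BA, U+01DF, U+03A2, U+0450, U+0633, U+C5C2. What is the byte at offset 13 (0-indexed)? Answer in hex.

0x82

U+20BA → 3-byte form E2 82 BA at offsets 0–2.
U+01DF → 2-byte form C7 9F at offsets 3–4.
U+03A2 → 2-byte form CE A2 at offsets 5–6.
U+0450 → 2-byte form D1 90 at offsets 7–8.
U+0633 → 2-byte form D8 B3 at offsets 9–10.
U+C5C2 → 3-byte form EC 97 82 at offsets 11–13.
Offset 13 falls in char 6's range; it's byte 3 of EC 97 82 = 0x82.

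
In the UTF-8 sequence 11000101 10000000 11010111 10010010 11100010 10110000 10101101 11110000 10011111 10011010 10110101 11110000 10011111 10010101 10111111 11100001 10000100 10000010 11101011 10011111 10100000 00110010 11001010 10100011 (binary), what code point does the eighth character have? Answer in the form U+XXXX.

Offset 0: leading byte 0xC5 = 11000101 → 2-byte char #1 = C5 80.
Offset 2: leading byte 0xD7 = 11010111 → 2-byte char #2 = D7 92.
Offset 4: leading byte 0xE2 = 11100010 → 3-byte char #3 = E2 B0 AD.
Offset 7: leading byte 0xF0 = 11110000 → 4-byte char #4 = F0 9F 9A B5.
Offset 11: leading byte 0xF0 = 11110000 → 4-byte char #5 = F0 9F 95 BF.
Offset 15: leading byte 0xE1 = 11100001 → 3-byte char #6 = E1 84 82.
Offset 18: leading byte 0xEB = 11101011 → 3-byte char #7 = EB 9F A0.
Offset 21: leading byte 0x32 = 00110010 → 1-byte char #8 = 32.
Leading byte 0x32 = 00110010 matches 0xxxxxxx → 1-byte sequence.
Byte 1: 0x32 = 00110010, payload 0110010 (7 bits).
Concatenate: 0110010 = 0x32 (7 bits → U+0032).

U+0032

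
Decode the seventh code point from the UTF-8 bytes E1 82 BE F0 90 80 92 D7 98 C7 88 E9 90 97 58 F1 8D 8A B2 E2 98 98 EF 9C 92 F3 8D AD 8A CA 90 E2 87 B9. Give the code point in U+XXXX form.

U+4D2B2

Offset 0: leading byte 0xE1 = 11100001 → 3-byte char #1 = E1 82 BE.
Offset 3: leading byte 0xF0 = 11110000 → 4-byte char #2 = F0 90 80 92.
Offset 7: leading byte 0xD7 = 11010111 → 2-byte char #3 = D7 98.
Offset 9: leading byte 0xC7 = 11000111 → 2-byte char #4 = C7 88.
Offset 11: leading byte 0xE9 = 11101001 → 3-byte char #5 = E9 90 97.
Offset 14: leading byte 0x58 = 01011000 → 1-byte char #6 = 58.
Offset 15: leading byte 0xF1 = 11110001 → 4-byte char #7 = F1 8D 8A B2.
Leading byte 0xF1 = 11110001 matches 11110xxx → 4-byte sequence.
Byte 1: 0xF1 = 11110001, payload 001 (3 bits).
Byte 2: 0x8D = 10001101 (10xxxxxx ✓), payload 001101.
Byte 3: 0x8A = 10001010 (10xxxxxx ✓), payload 001010.
Byte 4: 0xB2 = 10110010 (10xxxxxx ✓), payload 110010.
Concatenate: 001001101001010110010 = 0x4D2B2 (21 bits → U+4D2B2).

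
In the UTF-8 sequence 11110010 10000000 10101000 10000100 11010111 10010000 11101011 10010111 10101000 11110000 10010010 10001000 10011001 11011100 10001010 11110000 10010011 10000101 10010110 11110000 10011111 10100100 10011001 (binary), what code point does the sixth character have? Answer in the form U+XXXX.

U+13156

Offset 0: leading byte 0xF2 = 11110010 → 4-byte char #1 = F2 80 A8 84.
Offset 4: leading byte 0xD7 = 11010111 → 2-byte char #2 = D7 90.
Offset 6: leading byte 0xEB = 11101011 → 3-byte char #3 = EB 97 A8.
Offset 9: leading byte 0xF0 = 11110000 → 4-byte char #4 = F0 92 88 99.
Offset 13: leading byte 0xDC = 11011100 → 2-byte char #5 = DC 8A.
Offset 15: leading byte 0xF0 = 11110000 → 4-byte char #6 = F0 93 85 96.
Leading byte 0xF0 = 11110000 matches 11110xxx → 4-byte sequence.
Byte 1: 0xF0 = 11110000, payload 000 (3 bits).
Byte 2: 0x93 = 10010011 (10xxxxxx ✓), payload 010011.
Byte 3: 0x85 = 10000101 (10xxxxxx ✓), payload 000101.
Byte 4: 0x96 = 10010110 (10xxxxxx ✓), payload 010110.
Concatenate: 000010011000101010110 = 0x13156 (21 bits → U+13156).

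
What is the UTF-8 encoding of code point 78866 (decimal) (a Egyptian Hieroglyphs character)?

F0 93 90 92

U+13412 = 0x13412 = 78866 decimal. In range U+10000–U+10FFFF → 4-byte form: 11110xxx 10xxxxxx 10xxxxxx 10xxxxxx.
Binary (21 bits): 000010011010000010010.
Split 3+6+6+6: 000 | 010011 | 010000 | 010010.
Byte 1: 11110000 = 0xF0.
Byte 2: 10010011 = 0x93.
Byte 3: 10010000 = 0x90.
Byte 4: 10010010 = 0x92.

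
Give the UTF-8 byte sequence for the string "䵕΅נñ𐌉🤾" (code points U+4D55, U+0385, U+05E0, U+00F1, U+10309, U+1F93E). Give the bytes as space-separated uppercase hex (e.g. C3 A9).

U+4D55: 3-byte form → E4 B5 95.
U+0385: 2-byte form → CE 85.
U+05E0: 2-byte form → D7 A0.
U+00F1: 2-byte form → C3 B1.
U+10309: 4-byte form → F0 90 8C 89.
U+1F93E: 4-byte form → F0 9F A4 BE.
Concatenated (17 bytes): E4 B5 95 CE 85 D7 A0 C3 B1 F0 90 8C 89 F0 9F A4 BE.

E4 B5 95 CE 85 D7 A0 C3 B1 F0 90 8C 89 F0 9F A4 BE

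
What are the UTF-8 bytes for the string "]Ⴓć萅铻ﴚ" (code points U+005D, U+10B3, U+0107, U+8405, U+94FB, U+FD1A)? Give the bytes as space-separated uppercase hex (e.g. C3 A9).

U+005D: 1-byte form → 5D.
U+10B3: 3-byte form → E1 82 B3.
U+0107: 2-byte form → C4 87.
U+8405: 3-byte form → E8 90 85.
U+94FB: 3-byte form → E9 93 BB.
U+FD1A: 3-byte form → EF B4 9A.
Concatenated (15 bytes): 5D E1 82 B3 C4 87 E8 90 85 E9 93 BB EF B4 9A.

5D E1 82 B3 C4 87 E8 90 85 E9 93 BB EF B4 9A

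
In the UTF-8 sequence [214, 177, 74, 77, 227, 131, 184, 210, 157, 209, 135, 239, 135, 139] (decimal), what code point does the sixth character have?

Offset 0: leading byte 0xD6 = 11010110 → 2-byte char #1 = D6 B1.
Offset 2: leading byte 0x4A = 01001010 → 1-byte char #2 = 4A.
Offset 3: leading byte 0x4D = 01001101 → 1-byte char #3 = 4D.
Offset 4: leading byte 0xE3 = 11100011 → 3-byte char #4 = E3 83 B8.
Offset 7: leading byte 0xD2 = 11010010 → 2-byte char #5 = D2 9D.
Offset 9: leading byte 0xD1 = 11010001 → 2-byte char #6 = D1 87.
Leading byte 0xD1 = 11010001 matches 110xxxxx → 2-byte sequence.
Byte 1: 0xD1 = 11010001, payload 10001 (5 bits).
Byte 2: 0x87 = 10000111 (10xxxxxx ✓), payload 000111.
Concatenate: 10001000111 = 0x447 (11 bits → U+0447).

U+0447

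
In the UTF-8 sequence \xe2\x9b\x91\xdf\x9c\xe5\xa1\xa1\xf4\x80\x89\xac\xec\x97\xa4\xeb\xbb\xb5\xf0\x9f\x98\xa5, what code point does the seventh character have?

Offset 0: leading byte 0xE2 = 11100010 → 3-byte char #1 = E2 9B 91.
Offset 3: leading byte 0xDF = 11011111 → 2-byte char #2 = DF 9C.
Offset 5: leading byte 0xE5 = 11100101 → 3-byte char #3 = E5 A1 A1.
Offset 8: leading byte 0xF4 = 11110100 → 4-byte char #4 = F4 80 89 AC.
Offset 12: leading byte 0xEC = 11101100 → 3-byte char #5 = EC 97 A4.
Offset 15: leading byte 0xEB = 11101011 → 3-byte char #6 = EB BB B5.
Offset 18: leading byte 0xF0 = 11110000 → 4-byte char #7 = F0 9F 98 A5.
Leading byte 0xF0 = 11110000 matches 11110xxx → 4-byte sequence.
Byte 1: 0xF0 = 11110000, payload 000 (3 bits).
Byte 2: 0x9F = 10011111 (10xxxxxx ✓), payload 011111.
Byte 3: 0x98 = 10011000 (10xxxxxx ✓), payload 011000.
Byte 4: 0xA5 = 10100101 (10xxxxxx ✓), payload 100101.
Concatenate: 000011111011000100101 = 0x1F625 (21 bits → U+1F625).

U+1F625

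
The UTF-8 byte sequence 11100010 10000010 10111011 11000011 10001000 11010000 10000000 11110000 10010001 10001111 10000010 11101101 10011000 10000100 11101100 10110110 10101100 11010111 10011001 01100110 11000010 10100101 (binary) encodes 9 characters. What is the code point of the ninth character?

U+00A5

Offset 0: leading byte 0xE2 = 11100010 → 3-byte char #1 = E2 82 BB.
Offset 3: leading byte 0xC3 = 11000011 → 2-byte char #2 = C3 88.
Offset 5: leading byte 0xD0 = 11010000 → 2-byte char #3 = D0 80.
Offset 7: leading byte 0xF0 = 11110000 → 4-byte char #4 = F0 91 8F 82.
Offset 11: leading byte 0xED = 11101101 → 3-byte char #5 = ED 98 84.
Offset 14: leading byte 0xEC = 11101100 → 3-byte char #6 = EC B6 AC.
Offset 17: leading byte 0xD7 = 11010111 → 2-byte char #7 = D7 99.
Offset 19: leading byte 0x66 = 01100110 → 1-byte char #8 = 66.
Offset 20: leading byte 0xC2 = 11000010 → 2-byte char #9 = C2 A5.
Leading byte 0xC2 = 11000010 matches 110xxxxx → 2-byte sequence.
Byte 1: 0xC2 = 11000010, payload 00010 (5 bits).
Byte 2: 0xA5 = 10100101 (10xxxxxx ✓), payload 100101.
Concatenate: 00010100101 = 0xA5 (11 bits → U+00A5).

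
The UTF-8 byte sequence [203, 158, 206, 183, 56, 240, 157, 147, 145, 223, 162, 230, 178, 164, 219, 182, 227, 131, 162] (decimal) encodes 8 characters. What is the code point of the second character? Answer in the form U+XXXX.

U+03B7

Offset 0: leading byte 0xCB = 11001011 → 2-byte char #1 = CB 9E.
Offset 2: leading byte 0xCE = 11001110 → 2-byte char #2 = CE B7.
Leading byte 0xCE = 11001110 matches 110xxxxx → 2-byte sequence.
Byte 1: 0xCE = 11001110, payload 01110 (5 bits).
Byte 2: 0xB7 = 10110111 (10xxxxxx ✓), payload 110111.
Concatenate: 01110110111 = 0x3B7 (11 bits → U+03B7).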